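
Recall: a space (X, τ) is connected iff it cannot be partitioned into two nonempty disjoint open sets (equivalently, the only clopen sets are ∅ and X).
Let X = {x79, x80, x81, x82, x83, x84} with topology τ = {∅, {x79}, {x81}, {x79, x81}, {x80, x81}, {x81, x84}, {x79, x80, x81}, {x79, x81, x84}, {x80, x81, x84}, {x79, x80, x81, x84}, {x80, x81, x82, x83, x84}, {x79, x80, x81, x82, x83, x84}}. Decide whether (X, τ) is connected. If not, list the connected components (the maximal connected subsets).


(X, τ) is disconnected; components = [{x79}, {x80, x81, x82, x83, x84}].

Find clopen sets (U ∈ τ with X ∖ U ∈ τ):
  U = ∅, X ∖ U = {x79, x80, x81, x82, x83, x84} — both open, so U is clopen.
  U = {x79}, X ∖ U = {x80, x81, x82, x83, x84} — both open, so U is clopen.
  U = {x80, x81, x82, x83, x84}, X ∖ U = {x79} — both open, so U is clopen.
  U = {x79, x80, x81, x82, x83, x84}, X ∖ U = ∅ — both open, so U is clopen.
Nontrivial clopen(s) exist: e.g. {x80, x81, x82, x83, x84}. So (X, τ) is disconnected.
Compute connected components by grouping points that agree on all clopens:
  component: {x79}
  component: {x80, x81, x82, x83, x84}


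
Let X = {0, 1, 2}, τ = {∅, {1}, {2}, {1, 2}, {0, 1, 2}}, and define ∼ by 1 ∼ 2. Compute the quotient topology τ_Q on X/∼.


X/∼ = {[0], [1=2]}; |τ_Q| = 3.

Equivalence classes: [0], [1=2].
Quotient map π: X → X/∼ sends 0 ↦ [0], 1 ↦ [1=2], 2 ↦ [1=2].
For each subset V ⊆ X/∼, compute π^{-1}(V) ⊆ X and check whether π^{-1}(V) ∈ τ. V is open in τ_Q iff π^{-1}(V) ∈ τ.
  V = {}: π^{-1}(V) = ∅ ∈ τ ✓.
  V = {[0]}: π^{-1}(V) = {0} ∉ τ ✗.
  V = {[1=2]}: π^{-1}(V) = {1, 2} ∈ τ ✓.
  V = {[0], [1=2]}: π^{-1}(V) = {0, 1, 2} ∈ τ ✓.
Open sets in the quotient: τ_Q = {{}, {[1=2]}, {[0], [1=2]}} (3 elements).


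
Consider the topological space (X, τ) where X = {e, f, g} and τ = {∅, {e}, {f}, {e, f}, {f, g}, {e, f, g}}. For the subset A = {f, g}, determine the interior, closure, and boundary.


int(A) = {f, g}, cl(A) = {f, g}, ∂A = ∅.

Closed sets in (X, τ) are complements of opens:
  closed(X, τ) = {∅, {e}, {g}, {e, g}, {f, g}, {e, f, g}}.
int(A) = ⋃ {U ∈ τ : U ⊆ A}. Opens contained in A: ∅, {f}, {f, g}.
Taking the union of these: int(A) = {f, g}.
cl(A) = ⋂ {C closed : A ⊆ C}. Closed sets containing A: {f, g}, {e, f, g}.
Intersecting these: cl(A) = {f, g}.
∂A = cl(A) ∖ int(A) = {f, g} ∖ {f, g} = ∅.


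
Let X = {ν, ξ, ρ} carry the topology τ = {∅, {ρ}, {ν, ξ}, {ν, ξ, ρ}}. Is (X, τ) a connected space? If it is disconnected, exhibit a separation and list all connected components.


(X, τ) is disconnected; components = [{ρ}, {ν, ξ}].

Find clopen sets (U ∈ τ with X ∖ U ∈ τ):
  U = ∅, X ∖ U = {ν, ξ, ρ} — both open, so U is clopen.
  U = {ρ}, X ∖ U = {ν, ξ} — both open, so U is clopen.
  U = {ν, ξ}, X ∖ U = {ρ} — both open, so U is clopen.
  U = {ν, ξ, ρ}, X ∖ U = ∅ — both open, so U is clopen.
Nontrivial clopen(s) exist: e.g. {ρ}. So (X, τ) is disconnected.
Compute connected components by grouping points that agree on all clopens:
  component: {ρ}
  component: {ν, ξ}


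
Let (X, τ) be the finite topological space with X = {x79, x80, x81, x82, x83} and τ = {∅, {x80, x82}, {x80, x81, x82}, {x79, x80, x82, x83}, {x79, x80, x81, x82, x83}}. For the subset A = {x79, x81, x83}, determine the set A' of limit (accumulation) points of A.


A' = {x79, x83}

For each x ∈ X, list the open sets U ∈ τ with x ∈ U, then check whether U ∩ (A ∖ {x}) ≠ ∅ for every such U.
  x = x79: opens ∋ x are {x79, x80, x82, x83}, {x79, x80, x81, x82, x83}; each meets A ∖ {x79}, so x IS a limit point.
  x = x80: open {x80, x82} ∋ x has {x80, x82} ∩ (A ∖ {x80}) = ∅, so x is NOT a limit point.
  x = x81: open {x80, x81, x82} ∋ x has {x80, x81, x82} ∩ (A ∖ {x81}) = ∅, so x is NOT a limit point.
  x = x82: open {x80, x82} ∋ x has {x80, x82} ∩ (A ∖ {x82}) = ∅, so x is NOT a limit point.
  x = x83: opens ∋ x are {x79, x80, x82, x83}, {x79, x80, x81, x82, x83}; each meets A ∖ {x83}, so x IS a limit point.
Collecting: A' = {x79, x83}.


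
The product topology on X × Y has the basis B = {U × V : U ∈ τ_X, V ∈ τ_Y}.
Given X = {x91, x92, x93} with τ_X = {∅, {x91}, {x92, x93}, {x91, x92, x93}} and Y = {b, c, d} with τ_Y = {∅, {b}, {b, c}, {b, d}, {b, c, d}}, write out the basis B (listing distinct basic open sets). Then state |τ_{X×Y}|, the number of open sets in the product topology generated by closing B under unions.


Basis B = {∅ × ∅, {x91} × {b}, {x91} × {b, c}, {x91} × {b, d}, {x92, x93} × {b}, {x91} × {b, c, d}, {x91, x92, x93} × {b}, {x92, x93} × {b, c}, {x92, x93} × {b, d}, {x91, x92, x93} × {b, c}, {x91, x92, x93} × {b, d}, {x92, x93} × {b, c, d}, {x91, x92, x93} × {b, c, d}}; |τ_{X×Y}| = 25.

Enumerate products U × V with U ∈ τ_X, V ∈ τ_Y (deduplicated):
  ∅ × ∅ = {} (∅)
  {x91} × {b} = {(x91,b)}
  {x91} × {b, c} = {(x91,b), (x91,c)}
  {x91} × {b, d} = {(x91,b), (x91,d)}
  {x92, x93} × {b} = {(x92,b), (x93,b)}
  {x91} × {b, c, d} = {(x91,b), (x91,c), (x91,d)}
  {x91, x92, x93} × {b} = {(x91,b), (x92,b), (x93,b)}
  {x92, x93} × {b, c} = {(x92,b), (x92,c), (x93,b), (x93,c)}
  {x92, x93} × {b, d} = {(x92,b), (x92,d), (x93,b), (x93,d)}
  {x91, x92, x93} × {b, c} = {(x91,b), (x91,c), (x92,b), (x92,c), (x93,b), (x93,c)}
  {x91, x92, x93} × {b, d} = {(x91,b), (x91,d), (x92,b), (x92,d), (x93,b), (x93,d)}
  {x92, x93} × {b, c, d} = {(x92,b), (x92,c), (x92,d), (x93,b), (x93,c), (x93,d)}
  {x91, x92, x93} × {b, c, d} = {(x91,b), (x91,c), (x91,d), (x92,b), (x92,c), (x92,d), (x93,b), (x93,c), (x93,d)}
These 13 distinct sets form the basis B.
Close under arbitrary unions to get τ_{X×Y}; counting gives |τ_{X×Y}| = 25.


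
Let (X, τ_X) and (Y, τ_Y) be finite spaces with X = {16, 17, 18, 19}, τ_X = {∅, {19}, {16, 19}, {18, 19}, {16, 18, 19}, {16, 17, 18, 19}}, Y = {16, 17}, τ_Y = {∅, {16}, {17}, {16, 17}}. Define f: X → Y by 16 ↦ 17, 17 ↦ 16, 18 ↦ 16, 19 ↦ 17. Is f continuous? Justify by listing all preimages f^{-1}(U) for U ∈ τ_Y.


f is NOT continuous.

Compute f^{-1}(U) for each U ∈ τ_Y:
  U = ∅: f^{-1}(U) = ∅ ∈ τ_X ✓.
  U = {16}: f^{-1}(U) = {17, 18} ∉ τ_X ✗.
  U = {17}: f^{-1}(U) = {16, 19} ∈ τ_X ✓.
  U = {16, 17}: f^{-1}(U) = {16, 17, 18, 19} ∈ τ_X ✓.
Found U = {16} with f^{-1}(U) = {17, 18} not in τ_X. Therefore f is NOT continuous.


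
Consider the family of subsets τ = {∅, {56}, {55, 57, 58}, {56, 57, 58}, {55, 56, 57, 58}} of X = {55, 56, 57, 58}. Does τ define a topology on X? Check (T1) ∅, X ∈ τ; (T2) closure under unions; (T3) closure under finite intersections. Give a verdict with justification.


τ is NOT a topology on X.

Axiom (T1): ∅ ∈ τ? Yes; X ∈ τ? Yes.
Axiom (T2/T3): check pairwise unions and intersections of members of τ.
Counterexample for (T3): {55, 57, 58} ∩ {56, 57, 58} = {57, 58} ∉ τ. Therefore τ is NOT a topology.


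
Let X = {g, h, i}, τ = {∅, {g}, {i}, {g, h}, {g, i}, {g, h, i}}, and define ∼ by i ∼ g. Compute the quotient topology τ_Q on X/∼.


X/∼ = {[g=i], [h]}; |τ_Q| = 3.

Equivalence classes: [g=i], [h].
Quotient map π: X → X/∼ sends g ↦ [g=i], h ↦ [h], i ↦ [g=i].
For each subset V ⊆ X/∼, compute π^{-1}(V) ⊆ X and check whether π^{-1}(V) ∈ τ. V is open in τ_Q iff π^{-1}(V) ∈ τ.
  V = {}: π^{-1}(V) = ∅ ∈ τ ✓.
  V = {[g=i]}: π^{-1}(V) = {g, i} ∈ τ ✓.
  V = {[h]}: π^{-1}(V) = {h} ∉ τ ✗.
  V = {[g=i], [h]}: π^{-1}(V) = {g, h, i} ∈ τ ✓.
Open sets in the quotient: τ_Q = {{}, {[g=i]}, {[g=i], [h]}} (3 elements).


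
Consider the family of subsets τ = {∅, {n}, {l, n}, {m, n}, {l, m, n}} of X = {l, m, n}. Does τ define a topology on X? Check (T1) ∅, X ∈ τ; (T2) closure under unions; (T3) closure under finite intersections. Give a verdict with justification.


τ IS a topology on X.

Axiom (T1): ∅ ∈ τ? Yes; X ∈ τ? Yes.
Axiom (T2/T3): check pairwise unions and intersections of members of τ.
All pairwise intersections and unions checked — each lies in τ. Therefore τ satisfies (T1), (T2), (T3): it IS a topology on X.


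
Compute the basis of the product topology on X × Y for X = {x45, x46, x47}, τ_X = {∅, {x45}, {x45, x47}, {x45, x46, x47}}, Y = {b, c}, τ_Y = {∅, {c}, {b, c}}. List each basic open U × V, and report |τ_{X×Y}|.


Basis B = {∅ × ∅, {x45} × {c}, {x45} × {b, c}, {x45, x47} × {c}, {x45, x46, x47} × {c}, {x45, x47} × {b, c}, {x45, x46, x47} × {b, c}}; |τ_{X×Y}| = 10.

Enumerate products U × V with U ∈ τ_X, V ∈ τ_Y (deduplicated):
  ∅ × ∅ = {} (∅)
  {x45} × {c} = {(x45,c)}
  {x45} × {b, c} = {(x45,b), (x45,c)}
  {x45, x47} × {c} = {(x45,c), (x47,c)}
  {x45, x46, x47} × {c} = {(x45,c), (x46,c), (x47,c)}
  {x45, x47} × {b, c} = {(x45,b), (x45,c), (x47,b), (x47,c)}
  {x45, x46, x47} × {b, c} = {(x45,b), (x45,c), (x46,b), (x46,c), (x47,b), (x47,c)}
These 7 distinct sets form the basis B.
Close under arbitrary unions to get τ_{X×Y}; counting gives |τ_{X×Y}| = 10.


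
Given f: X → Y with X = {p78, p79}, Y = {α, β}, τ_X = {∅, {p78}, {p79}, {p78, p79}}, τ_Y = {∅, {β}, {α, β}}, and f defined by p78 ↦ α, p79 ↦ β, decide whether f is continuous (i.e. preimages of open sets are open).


f IS continuous.

Compute f^{-1}(U) for each U ∈ τ_Y:
  U = ∅: f^{-1}(U) = ∅ ∈ τ_X ✓.
  U = {β}: f^{-1}(U) = {p79} ∈ τ_X ✓.
  U = {α, β}: f^{-1}(U) = {p78, p79} ∈ τ_X ✓.
Every preimage lies in τ_X, so f IS continuous.


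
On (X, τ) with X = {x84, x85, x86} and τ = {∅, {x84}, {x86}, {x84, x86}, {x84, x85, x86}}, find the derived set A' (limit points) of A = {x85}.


A' = ∅

For each x ∈ X, list the open sets U ∈ τ with x ∈ U, then check whether U ∩ (A ∖ {x}) ≠ ∅ for every such U.
  x = x84: open {x84} ∋ x has {x84} ∩ (A ∖ {x84}) = ∅, so x is NOT a limit point.
  x = x85: open {x84, x85, x86} ∋ x has {x84, x85, x86} ∩ (A ∖ {x85}) = ∅, so x is NOT a limit point.
  x = x86: open {x86} ∋ x has {x86} ∩ (A ∖ {x86}) = ∅, so x is NOT a limit point.
Collecting: A' = ∅.


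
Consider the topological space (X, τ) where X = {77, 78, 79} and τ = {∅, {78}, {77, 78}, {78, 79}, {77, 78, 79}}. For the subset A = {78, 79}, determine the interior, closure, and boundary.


int(A) = {78, 79}, cl(A) = {77, 78, 79}, ∂A = {77}.

Closed sets in (X, τ) are complements of opens:
  closed(X, τ) = {∅, {77}, {79}, {77, 79}, {77, 78, 79}}.
int(A) = ⋃ {U ∈ τ : U ⊆ A}. Opens contained in A: ∅, {78}, {78, 79}.
Taking the union of these: int(A) = {78, 79}.
cl(A) = ⋂ {C closed : A ⊆ C}. Closed sets containing A: {77, 78, 79}.
Intersecting these: cl(A) = {77, 78, 79}.
∂A = cl(A) ∖ int(A) = {77, 78, 79} ∖ {78, 79} = {77}.


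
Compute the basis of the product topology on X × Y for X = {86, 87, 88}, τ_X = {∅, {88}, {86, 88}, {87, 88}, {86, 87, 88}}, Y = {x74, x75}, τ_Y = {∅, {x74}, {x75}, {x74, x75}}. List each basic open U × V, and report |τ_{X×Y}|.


Basis B = {∅ × ∅, {88} × {x74}, {88} × {x75}, {86, 88} × {x74}, {86, 88} × {x75}, {87, 88} × {x74}, {87, 88} × {x75}, {88} × {x74, x75}, {86, 87, 88} × {x74}, {86, 87, 88} × {x75}, {86, 88} × {x74, x75}, {87, 88} × {x74, x75}, {86, 87, 88} × {x74, x75}}; |τ_{X×Y}| = 25.

Enumerate products U × V with U ∈ τ_X, V ∈ τ_Y (deduplicated):
  ∅ × ∅ = {} (∅)
  {88} × {x74} = {(88,x74)}
  {88} × {x75} = {(88,x75)}
  {86, 88} × {x74} = {(86,x74), (88,x74)}
  {86, 88} × {x75} = {(86,x75), (88,x75)}
  {87, 88} × {x74} = {(87,x74), (88,x74)}
  {87, 88} × {x75} = {(87,x75), (88,x75)}
  {88} × {x74, x75} = {(88,x74), (88,x75)}
  {86, 87, 88} × {x74} = {(86,x74), (87,x74), (88,x74)}
  {86, 87, 88} × {x75} = {(86,x75), (87,x75), (88,x75)}
  {86, 88} × {x74, x75} = {(86,x74), (86,x75), (88,x74), (88,x75)}
  {87, 88} × {x74, x75} = {(87,x74), (87,x75), (88,x74), (88,x75)}
  {86, 87, 88} × {x74, x75} = {(86,x74), (86,x75), (87,x74), (87,x75), (88,x74), (88,x75)}
These 13 distinct sets form the basis B.
Close under arbitrary unions to get τ_{X×Y}; counting gives |τ_{X×Y}| = 25.


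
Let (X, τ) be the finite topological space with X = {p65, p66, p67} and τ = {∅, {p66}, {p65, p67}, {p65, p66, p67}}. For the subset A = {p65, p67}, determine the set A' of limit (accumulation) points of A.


A' = {p65, p67}

For each x ∈ X, list the open sets U ∈ τ with x ∈ U, then check whether U ∩ (A ∖ {x}) ≠ ∅ for every such U.
  x = p65: opens ∋ x are {p65, p67}, {p65, p66, p67}; each meets A ∖ {p65}, so x IS a limit point.
  x = p66: open {p66} ∋ x has {p66} ∩ (A ∖ {p66}) = ∅, so x is NOT a limit point.
  x = p67: opens ∋ x are {p65, p67}, {p65, p66, p67}; each meets A ∖ {p67}, so x IS a limit point.
Collecting: A' = {p65, p67}.


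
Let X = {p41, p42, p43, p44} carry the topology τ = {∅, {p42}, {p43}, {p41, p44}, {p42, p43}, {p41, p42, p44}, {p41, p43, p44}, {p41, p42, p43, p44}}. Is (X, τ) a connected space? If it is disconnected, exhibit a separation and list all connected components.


(X, τ) is disconnected; components = [{p42}, {p43}, {p41, p44}].

Find clopen sets (U ∈ τ with X ∖ U ∈ τ):
  U = ∅, X ∖ U = {p41, p42, p43, p44} — both open, so U is clopen.
  U = {p42}, X ∖ U = {p41, p43, p44} — both open, so U is clopen.
  U = {p43}, X ∖ U = {p41, p42, p44} — both open, so U is clopen.
  U = {p41, p44}, X ∖ U = {p42, p43} — both open, so U is clopen.
  U = {p42, p43}, X ∖ U = {p41, p44} — both open, so U is clopen.
  U = {p41, p42, p44}, X ∖ U = {p43} — both open, so U is clopen.
  U = {p41, p43, p44}, X ∖ U = {p42} — both open, so U is clopen.
  U = {p41, p42, p43, p44}, X ∖ U = ∅ — both open, so U is clopen.
Nontrivial clopen(s) exist: e.g. {p41, p43, p44}. So (X, τ) is disconnected.
Compute connected components by grouping points that agree on all clopens:
  component: {p42}
  component: {p43}
  component: {p41, p44}


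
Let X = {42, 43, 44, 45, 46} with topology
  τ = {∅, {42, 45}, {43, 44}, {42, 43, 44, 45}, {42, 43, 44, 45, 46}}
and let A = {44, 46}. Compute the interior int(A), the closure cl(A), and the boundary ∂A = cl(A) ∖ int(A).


int(A) = ∅, cl(A) = {43, 44, 46}, ∂A = {43, 44, 46}.

Closed sets in (X, τ) are complements of opens:
  closed(X, τ) = {∅, {46}, {42, 45, 46}, {43, 44, 46}, {42, 43, 44, 45, 46}}.
int(A) = ⋃ {U ∈ τ : U ⊆ A}. Opens contained in A: ∅.
Taking the union of these: int(A) = ∅.
cl(A) = ⋂ {C closed : A ⊆ C}. Closed sets containing A: {43, 44, 46}, {42, 43, 44, 45, 46}.
Intersecting these: cl(A) = {43, 44, 46}.
∂A = cl(A) ∖ int(A) = {43, 44, 46} ∖ ∅ = {43, 44, 46}.


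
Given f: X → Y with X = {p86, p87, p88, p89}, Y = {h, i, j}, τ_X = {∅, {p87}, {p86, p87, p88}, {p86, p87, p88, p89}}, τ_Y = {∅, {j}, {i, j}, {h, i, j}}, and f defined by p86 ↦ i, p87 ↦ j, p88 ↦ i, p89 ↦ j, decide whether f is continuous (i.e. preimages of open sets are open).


f is NOT continuous.

Compute f^{-1}(U) for each U ∈ τ_Y:
  U = ∅: f^{-1}(U) = ∅ ∈ τ_X ✓.
  U = {j}: f^{-1}(U) = {p87, p89} ∉ τ_X ✗.
  U = {i, j}: f^{-1}(U) = {p86, p87, p88, p89} ∈ τ_X ✓.
  U = {h, i, j}: f^{-1}(U) = {p86, p87, p88, p89} ∈ τ_X ✓.
Found U = {j} with f^{-1}(U) = {p87, p89} not in τ_X. Therefore f is NOT continuous.


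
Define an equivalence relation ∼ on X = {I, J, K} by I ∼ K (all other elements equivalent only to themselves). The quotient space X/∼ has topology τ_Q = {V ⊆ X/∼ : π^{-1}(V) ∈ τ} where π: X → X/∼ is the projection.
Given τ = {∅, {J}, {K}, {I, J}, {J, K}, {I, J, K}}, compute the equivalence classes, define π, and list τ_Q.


X/∼ = {[I=K], [J]}; |τ_Q| = 3.

Equivalence classes: [I=K], [J].
Quotient map π: X → X/∼ sends I ↦ [I=K], J ↦ [J], K ↦ [I=K].
For each subset V ⊆ X/∼, compute π^{-1}(V) ⊆ X and check whether π^{-1}(V) ∈ τ. V is open in τ_Q iff π^{-1}(V) ∈ τ.
  V = {}: π^{-1}(V) = ∅ ∈ τ ✓.
  V = {[I=K]}: π^{-1}(V) = {I, K} ∉ τ ✗.
  V = {[J]}: π^{-1}(V) = {J} ∈ τ ✓.
  V = {[I=K], [J]}: π^{-1}(V) = {I, J, K} ∈ τ ✓.
Open sets in the quotient: τ_Q = {{}, {[J]}, {[I=K], [J]}} (3 elements).


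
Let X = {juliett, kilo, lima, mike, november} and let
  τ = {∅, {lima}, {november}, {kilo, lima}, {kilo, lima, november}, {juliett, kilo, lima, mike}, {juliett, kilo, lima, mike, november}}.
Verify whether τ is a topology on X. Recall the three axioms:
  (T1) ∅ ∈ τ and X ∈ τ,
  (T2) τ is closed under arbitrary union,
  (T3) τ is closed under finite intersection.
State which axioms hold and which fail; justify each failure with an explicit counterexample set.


τ is NOT a topology on X.

Axiom (T1): ∅ ∈ τ? Yes; X ∈ τ? Yes.
Axiom (T2/T3): check pairwise unions and intersections of members of τ.
Counterexample for (T2): {lima} ∪ {november} = {lima, november} ∉ τ. Therefore τ is NOT a topology.


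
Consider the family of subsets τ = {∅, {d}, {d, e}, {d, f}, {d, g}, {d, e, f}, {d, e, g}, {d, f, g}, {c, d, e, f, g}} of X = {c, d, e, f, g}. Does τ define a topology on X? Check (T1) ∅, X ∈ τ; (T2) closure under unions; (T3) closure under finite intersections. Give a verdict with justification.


τ is NOT a topology on X.

Axiom (T1): ∅ ∈ τ? Yes; X ∈ τ? Yes.
Axiom (T2/T3): check pairwise unions and intersections of members of τ.
Counterexample for (T2): {d, e} ∪ {d, f, g} = {d, e, f, g} ∉ τ. Therefore τ is NOT a topology.


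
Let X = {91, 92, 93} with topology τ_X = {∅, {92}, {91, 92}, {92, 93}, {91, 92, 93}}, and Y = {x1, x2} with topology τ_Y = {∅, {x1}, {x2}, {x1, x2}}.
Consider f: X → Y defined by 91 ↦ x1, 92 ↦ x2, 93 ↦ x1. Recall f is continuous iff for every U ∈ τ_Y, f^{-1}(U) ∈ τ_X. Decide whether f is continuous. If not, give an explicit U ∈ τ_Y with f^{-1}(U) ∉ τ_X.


f is NOT continuous.

Compute f^{-1}(U) for each U ∈ τ_Y:
  U = ∅: f^{-1}(U) = ∅ ∈ τ_X ✓.
  U = {x1}: f^{-1}(U) = {91, 93} ∉ τ_X ✗.
  U = {x2}: f^{-1}(U) = {92} ∈ τ_X ✓.
  U = {x1, x2}: f^{-1}(U) = {91, 92, 93} ∈ τ_X ✓.
Found U = {x1} with f^{-1}(U) = {91, 93} not in τ_X. Therefore f is NOT continuous.


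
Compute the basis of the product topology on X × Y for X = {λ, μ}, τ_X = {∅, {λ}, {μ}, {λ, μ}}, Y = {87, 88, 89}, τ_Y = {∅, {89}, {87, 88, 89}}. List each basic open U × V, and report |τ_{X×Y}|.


Basis B = {∅ × ∅, {λ} × {89}, {μ} × {89}, {λ, μ} × {89}, {λ} × {87, 88, 89}, {μ} × {87, 88, 89}, {λ, μ} × {87, 88, 89}}; |τ_{X×Y}| = 9.

Enumerate products U × V with U ∈ τ_X, V ∈ τ_Y (deduplicated):
  ∅ × ∅ = {} (∅)
  {λ} × {89} = {(λ,89)}
  {μ} × {89} = {(μ,89)}
  {λ, μ} × {89} = {(λ,89), (μ,89)}
  {λ} × {87, 88, 89} = {(λ,87), (λ,88), (λ,89)}
  {μ} × {87, 88, 89} = {(μ,87), (μ,88), (μ,89)}
  {λ, μ} × {87, 88, 89} = {(λ,87), (λ,88), (λ,89), (μ,87), (μ,88), (μ,89)}
These 7 distinct sets form the basis B.
Close under arbitrary unions to get τ_{X×Y}; counting gives |τ_{X×Y}| = 9.


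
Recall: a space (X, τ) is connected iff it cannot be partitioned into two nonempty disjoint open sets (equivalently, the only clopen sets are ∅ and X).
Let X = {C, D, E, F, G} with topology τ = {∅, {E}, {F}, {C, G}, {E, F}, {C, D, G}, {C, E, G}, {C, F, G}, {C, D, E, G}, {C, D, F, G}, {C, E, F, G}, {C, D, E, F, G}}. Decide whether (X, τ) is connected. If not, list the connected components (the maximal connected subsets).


(X, τ) is disconnected; components = [{E}, {F}, {C, D, G}].

Find clopen sets (U ∈ τ with X ∖ U ∈ τ):
  U = ∅, X ∖ U = {C, D, E, F, G} — both open, so U is clopen.
  U = {E}, X ∖ U = {C, D, F, G} — both open, so U is clopen.
  U = {F}, X ∖ U = {C, D, E, G} — both open, so U is clopen.
  U = {E, F}, X ∖ U = {C, D, G} — both open, so U is clopen.
  U = {C, D, G}, X ∖ U = {E, F} — both open, so U is clopen.
  U = {C, D, E, G}, X ∖ U = {F} — both open, so U is clopen.
  U = {C, D, F, G}, X ∖ U = {E} — both open, so U is clopen.
  U = {C, D, E, F, G}, X ∖ U = ∅ — both open, so U is clopen.
Nontrivial clopen(s) exist: e.g. {F}. So (X, τ) is disconnected.
Compute connected components by grouping points that agree on all clopens:
  component: {E}
  component: {F}
  component: {C, D, G}


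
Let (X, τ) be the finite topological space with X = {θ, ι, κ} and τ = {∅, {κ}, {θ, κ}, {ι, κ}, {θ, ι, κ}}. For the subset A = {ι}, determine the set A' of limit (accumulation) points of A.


A' = ∅

For each x ∈ X, list the open sets U ∈ τ with x ∈ U, then check whether U ∩ (A ∖ {x}) ≠ ∅ for every such U.
  x = θ: open {θ, κ} ∋ x has {θ, κ} ∩ (A ∖ {θ}) = ∅, so x is NOT a limit point.
  x = ι: open {ι, κ} ∋ x has {ι, κ} ∩ (A ∖ {ι}) = ∅, so x is NOT a limit point.
  x = κ: open {κ} ∋ x has {κ} ∩ (A ∖ {κ}) = ∅, so x is NOT a limit point.
Collecting: A' = ∅.


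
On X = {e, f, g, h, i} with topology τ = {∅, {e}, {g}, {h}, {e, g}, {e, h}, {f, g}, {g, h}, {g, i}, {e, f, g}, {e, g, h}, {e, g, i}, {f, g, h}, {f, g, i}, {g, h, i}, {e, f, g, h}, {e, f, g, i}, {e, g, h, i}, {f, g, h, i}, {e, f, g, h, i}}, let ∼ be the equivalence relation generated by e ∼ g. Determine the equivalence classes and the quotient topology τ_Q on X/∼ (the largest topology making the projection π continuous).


X/∼ = {[e=g], [f], [h], [i]}; |τ_Q| = 10.

Equivalence classes: [e=g], [f], [h], [i].
Quotient map π: X → X/∼ sends e ↦ [e=g], f ↦ [f], g ↦ [e=g], h ↦ [h], i ↦ [i].
For each subset V ⊆ X/∼, compute π^{-1}(V) ⊆ X and check whether π^{-1}(V) ∈ τ. V is open in τ_Q iff π^{-1}(V) ∈ τ.
  V = {}: π^{-1}(V) = ∅ ∈ τ ✓.
  V = {[e=g]}: π^{-1}(V) = {e, g} ∈ τ ✓.
  V = {[f]}: π^{-1}(V) = {f} ∉ τ ✗.
  V = {[e=g], [f]}: π^{-1}(V) = {e, f, g} ∈ τ ✓.
  V = {[h]}: π^{-1}(V) = {h} ∈ τ ✓.
  V = {[e=g], [h]}: π^{-1}(V) = {e, g, h} ∈ τ ✓.
  V = {[f], [h]}: π^{-1}(V) = {f, h} ∉ τ ✗.
  V = {[e=g], [f], [h]}: π^{-1}(V) = {e, f, g, h} ∈ τ ✓.
  V = {[i]}: π^{-1}(V) = {i} ∉ τ ✗.
  V = {[e=g], [i]}: π^{-1}(V) = {e, g, i} ∈ τ ✓.
  V = {[f], [i]}: π^{-1}(V) = {f, i} ∉ τ ✗.
  V = {[e=g], [f], [i]}: π^{-1}(V) = {e, f, g, i} ∈ τ ✓.
  V = {[h], [i]}: π^{-1}(V) = {h, i} ∉ τ ✗.
  V = {[e=g], [h], [i]}: π^{-1}(V) = {e, g, h, i} ∈ τ ✓.
  V = {[f], [h], [i]}: π^{-1}(V) = {f, h, i} ∉ τ ✗.
  V = {[e=g], [f], [h], [i]}: π^{-1}(V) = {e, f, g, h, i} ∈ τ ✓.
Open sets in the quotient: τ_Q = {{}, {[e=g]}, {[e=g], [f]}, {[h]}, {[e=g], [h]}, {[e=g], [f], [h]}, {[e=g], [i]}, {[e=g], [f], [i]}, {[e=g], [h], [i]}, {[e=g], [f], [h], [i]}} (10 elements).


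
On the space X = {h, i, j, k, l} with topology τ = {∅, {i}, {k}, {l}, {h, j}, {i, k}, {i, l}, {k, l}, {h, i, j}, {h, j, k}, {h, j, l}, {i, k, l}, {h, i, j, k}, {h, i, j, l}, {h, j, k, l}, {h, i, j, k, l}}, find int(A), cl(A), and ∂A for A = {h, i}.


int(A) = {i}, cl(A) = {h, i, j}, ∂A = {h, j}.

Closed sets in (X, τ) are complements of opens:
  closed(X, τ) = {∅, {i}, {k}, {l}, {h, j}, {i, k}, {i, l}, {k, l}, {h, i, j}, {h, j, k}, {h, j, l}, {i, k, l}, {h, i, j, k}, {h, i, j, l}, {h, j, k, l}, {h, i, j, k, l}}.
int(A) = ⋃ {U ∈ τ : U ⊆ A}. Opens contained in A: ∅, {i}.
Taking the union of these: int(A) = {i}.
cl(A) = ⋂ {C closed : A ⊆ C}. Closed sets containing A: {h, i, j}, {h, i, j, k}, {h, i, j, l}, {h, i, j, k, l}.
Intersecting these: cl(A) = {h, i, j}.
∂A = cl(A) ∖ int(A) = {h, i, j} ∖ {i} = {h, j}.


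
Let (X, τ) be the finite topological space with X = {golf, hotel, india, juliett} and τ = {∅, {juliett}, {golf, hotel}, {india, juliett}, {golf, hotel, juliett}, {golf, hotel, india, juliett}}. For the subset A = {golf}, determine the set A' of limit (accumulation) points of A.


A' = {hotel}

For each x ∈ X, list the open sets U ∈ τ with x ∈ U, then check whether U ∩ (A ∖ {x}) ≠ ∅ for every such U.
  x = golf: open {golf, hotel} ∋ x has {golf, hotel} ∩ (A ∖ {golf}) = ∅, so x is NOT a limit point.
  x = hotel: opens ∋ x are {golf, hotel}, {golf, hotel, juliett}, {golf, hotel, india, juliett}; each meets A ∖ {hotel}, so x IS a limit point.
  x = india: open {india, juliett} ∋ x has {india, juliett} ∩ (A ∖ {india}) = ∅, so x is NOT a limit point.
  x = juliett: open {juliett} ∋ x has {juliett} ∩ (A ∖ {juliett}) = ∅, so x is NOT a limit point.
Collecting: A' = {hotel}.


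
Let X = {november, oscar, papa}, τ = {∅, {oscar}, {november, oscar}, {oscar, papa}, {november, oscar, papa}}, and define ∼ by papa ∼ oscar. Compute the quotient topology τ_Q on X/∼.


X/∼ = {[november], [oscar=papa]}; |τ_Q| = 3.

Equivalence classes: [november], [oscar=papa].
Quotient map π: X → X/∼ sends november ↦ [november], oscar ↦ [oscar=papa], papa ↦ [oscar=papa].
For each subset V ⊆ X/∼, compute π^{-1}(V) ⊆ X and check whether π^{-1}(V) ∈ τ. V is open in τ_Q iff π^{-1}(V) ∈ τ.
  V = {}: π^{-1}(V) = ∅ ∈ τ ✓.
  V = {[november]}: π^{-1}(V) = {november} ∉ τ ✗.
  V = {[oscar=papa]}: π^{-1}(V) = {oscar, papa} ∈ τ ✓.
  V = {[november], [oscar=papa]}: π^{-1}(V) = {november, oscar, papa} ∈ τ ✓.
Open sets in the quotient: τ_Q = {{}, {[oscar=papa]}, {[november], [oscar=papa]}} (3 elements).


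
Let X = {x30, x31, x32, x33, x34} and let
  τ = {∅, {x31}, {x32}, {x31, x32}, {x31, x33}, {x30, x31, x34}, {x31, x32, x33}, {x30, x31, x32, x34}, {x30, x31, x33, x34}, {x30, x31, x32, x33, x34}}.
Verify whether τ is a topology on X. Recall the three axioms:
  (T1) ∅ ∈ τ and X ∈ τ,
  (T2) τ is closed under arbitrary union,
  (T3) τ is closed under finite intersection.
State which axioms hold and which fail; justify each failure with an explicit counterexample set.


τ IS a topology on X.

Axiom (T1): ∅ ∈ τ? Yes; X ∈ τ? Yes.
Axiom (T2/T3): check pairwise unions and intersections of members of τ.
All pairwise intersections and unions checked — each lies in τ. Therefore τ satisfies (T1), (T2), (T3): it IS a topology on X.


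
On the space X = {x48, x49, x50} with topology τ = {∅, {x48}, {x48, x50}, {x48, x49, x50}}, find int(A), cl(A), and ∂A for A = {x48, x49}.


int(A) = {x48}, cl(A) = {x48, x49, x50}, ∂A = {x49, x50}.

Closed sets in (X, τ) are complements of opens:
  closed(X, τ) = {∅, {x49}, {x49, x50}, {x48, x49, x50}}.
int(A) = ⋃ {U ∈ τ : U ⊆ A}. Opens contained in A: ∅, {x48}.
Taking the union of these: int(A) = {x48}.
cl(A) = ⋂ {C closed : A ⊆ C}. Closed sets containing A: {x48, x49, x50}.
Intersecting these: cl(A) = {x48, x49, x50}.
∂A = cl(A) ∖ int(A) = {x48, x49, x50} ∖ {x48} = {x49, x50}.


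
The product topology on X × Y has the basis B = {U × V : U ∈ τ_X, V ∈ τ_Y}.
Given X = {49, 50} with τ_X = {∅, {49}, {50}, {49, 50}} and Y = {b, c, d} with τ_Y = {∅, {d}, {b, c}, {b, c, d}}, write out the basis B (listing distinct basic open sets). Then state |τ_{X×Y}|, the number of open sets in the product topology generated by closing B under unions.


Basis B = {∅ × ∅, {49} × {d}, {50} × {d}, {49} × {b, c}, {49, 50} × {d}, {50} × {b, c}, {49} × {b, c, d}, {50} × {b, c, d}, {49, 50} × {b, c}, {49, 50} × {b, c, d}}; |τ_{X×Y}| = 16.

Enumerate products U × V with U ∈ τ_X, V ∈ τ_Y (deduplicated):
  ∅ × ∅ = {} (∅)
  {49} × {d} = {(49,d)}
  {50} × {d} = {(50,d)}
  {49} × {b, c} = {(49,b), (49,c)}
  {49, 50} × {d} = {(49,d), (50,d)}
  {50} × {b, c} = {(50,b), (50,c)}
  {49} × {b, c, d} = {(49,b), (49,c), (49,d)}
  {50} × {b, c, d} = {(50,b), (50,c), (50,d)}
  {49, 50} × {b, c} = {(49,b), (49,c), (50,b), (50,c)}
  {49, 50} × {b, c, d} = {(49,b), (49,c), (49,d), (50,b), (50,c), (50,d)}
These 10 distinct sets form the basis B.
Close under arbitrary unions to get τ_{X×Y}; counting gives |τ_{X×Y}| = 16.


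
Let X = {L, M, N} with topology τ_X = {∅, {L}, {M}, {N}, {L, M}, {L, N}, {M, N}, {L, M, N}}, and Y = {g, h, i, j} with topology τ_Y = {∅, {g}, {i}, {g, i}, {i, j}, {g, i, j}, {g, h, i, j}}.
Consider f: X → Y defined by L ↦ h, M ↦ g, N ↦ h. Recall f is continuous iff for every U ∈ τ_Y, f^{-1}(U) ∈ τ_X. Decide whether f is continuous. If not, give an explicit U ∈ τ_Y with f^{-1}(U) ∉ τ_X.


f IS continuous.

Compute f^{-1}(U) for each U ∈ τ_Y:
  U = ∅: f^{-1}(U) = ∅ ∈ τ_X ✓.
  U = {g}: f^{-1}(U) = {M} ∈ τ_X ✓.
  U = {i}: f^{-1}(U) = ∅ ∈ τ_X ✓.
  U = {g, i}: f^{-1}(U) = {M} ∈ τ_X ✓.
  U = {i, j}: f^{-1}(U) = ∅ ∈ τ_X ✓.
  U = {g, i, j}: f^{-1}(U) = {M} ∈ τ_X ✓.
  U = {g, h, i, j}: f^{-1}(U) = {L, M, N} ∈ τ_X ✓.
Every preimage lies in τ_X, so f IS continuous.


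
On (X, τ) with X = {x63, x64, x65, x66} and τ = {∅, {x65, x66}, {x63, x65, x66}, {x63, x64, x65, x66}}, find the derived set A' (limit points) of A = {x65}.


A' = {x63, x64, x66}

For each x ∈ X, list the open sets U ∈ τ with x ∈ U, then check whether U ∩ (A ∖ {x}) ≠ ∅ for every such U.
  x = x63: opens ∋ x are {x63, x65, x66}, {x63, x64, x65, x66}; each meets A ∖ {x63}, so x IS a limit point.
  x = x64: opens ∋ x are {x63, x64, x65, x66}; each meets A ∖ {x64}, so x IS a limit point.
  x = x65: open {x65, x66} ∋ x has {x65, x66} ∩ (A ∖ {x65}) = ∅, so x is NOT a limit point.
  x = x66: opens ∋ x are {x65, x66}, {x63, x65, x66}, {x63, x64, x65, x66}; each meets A ∖ {x66}, so x IS a limit point.
Collecting: A' = {x63, x64, x66}.


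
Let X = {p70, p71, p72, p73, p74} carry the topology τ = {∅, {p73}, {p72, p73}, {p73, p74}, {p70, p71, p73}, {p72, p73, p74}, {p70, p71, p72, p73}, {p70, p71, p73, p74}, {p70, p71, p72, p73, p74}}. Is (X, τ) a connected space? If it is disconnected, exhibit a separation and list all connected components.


(X, τ) is connected.

Find clopen sets (U ∈ τ with X ∖ U ∈ τ):
  U = ∅, X ∖ U = {p70, p71, p72, p73, p74} — both open, so U is clopen.
  U = {p70, p71, p72, p73, p74}, X ∖ U = ∅ — both open, so U is clopen.
Only trivial clopens (∅ and X) exist, so (X, τ) is connected.
Compute connected components by grouping points that agree on all clopens:
  component: {p70, p71, p72, p73, p74}


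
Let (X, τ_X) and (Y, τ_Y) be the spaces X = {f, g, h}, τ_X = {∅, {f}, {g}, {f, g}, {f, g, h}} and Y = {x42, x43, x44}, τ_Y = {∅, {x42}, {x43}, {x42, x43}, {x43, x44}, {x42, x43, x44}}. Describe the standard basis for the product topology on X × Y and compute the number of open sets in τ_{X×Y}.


Basis B = {∅ × ∅, {f} × {x42}, {f} × {x43}, {g} × {x42}, {g} × {x43}, {f} × {x42, x43}, {f, g} × {x42}, {f} × {x43, x44}, {f, g} × {x43}, {g} × {x42, x43}, {g} × {x43, x44}, {f} × {x42, x43, x44}, {f, g, h} × {x42}, {f, g, h} × {x43}, {g} × {x42, x43, x44}, {f, g} × {x42, x43}, {f, g} × {x43, x44}, {f, g} × {x42, x43, x44}, {f, g, h} × {x42, x43}, {f, g, h} × {x43, x44}, {f, g, h} × {x42, x43, x44}}; |τ_{X×Y}| = 70.

Enumerate products U × V with U ∈ τ_X, V ∈ τ_Y (deduplicated):
  ∅ × ∅ = {} (∅)
  {f} × {x42} = {(f,x42)}
  {f} × {x43} = {(f,x43)}
  {g} × {x42} = {(g,x42)}
  {g} × {x43} = {(g,x43)}
  {f} × {x42, x43} = {(f,x42), (f,x43)}
  {f, g} × {x42} = {(f,x42), (g,x42)}
  {f} × {x43, x44} = {(f,x43), (f,x44)}
  {f, g} × {x43} = {(f,x43), (g,x43)}
  {g} × {x42, x43} = {(g,x42), (g,x43)}
  {g} × {x43, x44} = {(g,x43), (g,x44)}
  {f} × {x42, x43, x44} = {(f,x42), (f,x43), (f,x44)}
  {f, g, h} × {x42} = {(f,x42), (g,x42), (h,x42)}
  {f, g, h} × {x43} = {(f,x43), (g,x43), (h,x43)}
  {g} × {x42, x43, x44} = {(g,x42), (g,x43), (g,x44)}
  {f, g} × {x42, x43} = {(f,x42), (f,x43), (g,x42), (g,x43)}
  {f, g} × {x43, x44} = {(f,x43), (f,x44), (g,x43), (g,x44)}
  {f, g} × {x42, x43, x44} = {(f,x42), (f,x43), (f,x44), (g,x42), (g,x43), (g,x44)}
  {f, g, h} × {x42, x43} = {(f,x42), (f,x43), (g,x42), (g,x43), (h,x42), (h,x43)}
  {f, g, h} × {x43, x44} = {(f,x43), (f,x44), (g,x43), (g,x44), (h,x43), (h,x44)}
  {f, g, h} × {x42, x43, x44} = {(f,x42), (f,x43), (f,x44), (g,x42), (g,x43), (g,x44), (h,x42), (h,x43), (h,x44)}
These 21 distinct sets form the basis B.
Close under arbitrary unions to get τ_{X×Y}; counting gives |τ_{X×Y}| = 70.


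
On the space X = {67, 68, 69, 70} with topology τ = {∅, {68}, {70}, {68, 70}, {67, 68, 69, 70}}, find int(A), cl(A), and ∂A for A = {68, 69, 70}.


int(A) = {68, 70}, cl(A) = {67, 68, 69, 70}, ∂A = {67, 69}.

Closed sets in (X, τ) are complements of opens:
  closed(X, τ) = {∅, {67, 69}, {67, 68, 69}, {67, 69, 70}, {67, 68, 69, 70}}.
int(A) = ⋃ {U ∈ τ : U ⊆ A}. Opens contained in A: ∅, {68}, {70}, {68, 70}.
Taking the union of these: int(A) = {68, 70}.
cl(A) = ⋂ {C closed : A ⊆ C}. Closed sets containing A: {67, 68, 69, 70}.
Intersecting these: cl(A) = {67, 68, 69, 70}.
∂A = cl(A) ∖ int(A) = {67, 68, 69, 70} ∖ {68, 70} = {67, 69}.


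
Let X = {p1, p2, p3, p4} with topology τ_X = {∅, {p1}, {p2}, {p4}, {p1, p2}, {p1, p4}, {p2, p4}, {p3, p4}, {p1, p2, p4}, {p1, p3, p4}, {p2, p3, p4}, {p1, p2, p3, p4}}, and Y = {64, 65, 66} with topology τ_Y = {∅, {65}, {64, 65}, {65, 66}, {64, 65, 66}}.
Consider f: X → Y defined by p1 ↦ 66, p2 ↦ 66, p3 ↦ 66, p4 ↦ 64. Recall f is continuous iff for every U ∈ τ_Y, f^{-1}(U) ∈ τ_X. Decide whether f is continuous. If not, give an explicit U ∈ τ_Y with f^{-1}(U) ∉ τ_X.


f is NOT continuous.

Compute f^{-1}(U) for each U ∈ τ_Y:
  U = ∅: f^{-1}(U) = ∅ ∈ τ_X ✓.
  U = {65}: f^{-1}(U) = ∅ ∈ τ_X ✓.
  U = {64, 65}: f^{-1}(U) = {p4} ∈ τ_X ✓.
  U = {65, 66}: f^{-1}(U) = {p1, p2, p3} ∉ τ_X ✗.
  U = {64, 65, 66}: f^{-1}(U) = {p1, p2, p3, p4} ∈ τ_X ✓.
Found U = {65, 66} with f^{-1}(U) = {p1, p2, p3} not in τ_X. Therefore f is NOT continuous.


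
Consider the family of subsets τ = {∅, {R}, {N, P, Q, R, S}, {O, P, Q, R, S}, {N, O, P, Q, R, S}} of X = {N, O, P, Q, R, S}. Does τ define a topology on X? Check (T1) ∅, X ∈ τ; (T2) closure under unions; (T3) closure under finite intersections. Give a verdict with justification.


τ is NOT a topology on X.

Axiom (T1): ∅ ∈ τ? Yes; X ∈ τ? Yes.
Axiom (T2/T3): check pairwise unions and intersections of members of τ.
Counterexample for (T3): {N, P, Q, R, S} ∩ {O, P, Q, R, S} = {P, Q, R, S} ∉ τ. Therefore τ is NOT a topology.


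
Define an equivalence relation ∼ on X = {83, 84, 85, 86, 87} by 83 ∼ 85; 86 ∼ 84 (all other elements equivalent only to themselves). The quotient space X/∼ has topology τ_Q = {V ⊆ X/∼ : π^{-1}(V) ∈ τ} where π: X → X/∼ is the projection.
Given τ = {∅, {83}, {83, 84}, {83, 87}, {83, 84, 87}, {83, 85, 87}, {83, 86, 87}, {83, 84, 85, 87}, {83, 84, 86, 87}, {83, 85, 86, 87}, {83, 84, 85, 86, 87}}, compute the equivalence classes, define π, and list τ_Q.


X/∼ = {[83=85], [84=86], [87]}; |τ_Q| = 3.

Equivalence classes: [83=85], [84=86], [87].
Quotient map π: X → X/∼ sends 83 ↦ [83=85], 84 ↦ [84=86], 85 ↦ [83=85], 86 ↦ [84=86], 87 ↦ [87].
For each subset V ⊆ X/∼, compute π^{-1}(V) ⊆ X and check whether π^{-1}(V) ∈ τ. V is open in τ_Q iff π^{-1}(V) ∈ τ.
  V = {}: π^{-1}(V) = ∅ ∈ τ ✓.
  V = {[83=85]}: π^{-1}(V) = {83, 85} ∉ τ ✗.
  V = {[84=86]}: π^{-1}(V) = {84, 86} ∉ τ ✗.
  V = {[83=85], [84=86]}: π^{-1}(V) = {83, 84, 85, 86} ∉ τ ✗.
  V = {[87]}: π^{-1}(V) = {87} ∉ τ ✗.
  V = {[83=85], [87]}: π^{-1}(V) = {83, 85, 87} ∈ τ ✓.
  V = {[84=86], [87]}: π^{-1}(V) = {84, 86, 87} ∉ τ ✗.
  V = {[83=85], [84=86], [87]}: π^{-1}(V) = {83, 84, 85, 86, 87} ∈ τ ✓.
Open sets in the quotient: τ_Q = {{}, {[83=85], [87]}, {[83=85], [84=86], [87]}} (3 elements).


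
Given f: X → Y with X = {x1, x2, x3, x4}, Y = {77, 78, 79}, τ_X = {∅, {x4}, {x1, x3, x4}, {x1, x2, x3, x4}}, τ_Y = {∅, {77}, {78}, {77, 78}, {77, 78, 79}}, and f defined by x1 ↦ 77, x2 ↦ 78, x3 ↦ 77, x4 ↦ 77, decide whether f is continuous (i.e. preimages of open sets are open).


f is NOT continuous.

Compute f^{-1}(U) for each U ∈ τ_Y:
  U = ∅: f^{-1}(U) = ∅ ∈ τ_X ✓.
  U = {77}: f^{-1}(U) = {x1, x3, x4} ∈ τ_X ✓.
  U = {78}: f^{-1}(U) = {x2} ∉ τ_X ✗.
  U = {77, 78}: f^{-1}(U) = {x1, x2, x3, x4} ∈ τ_X ✓.
  U = {77, 78, 79}: f^{-1}(U) = {x1, x2, x3, x4} ∈ τ_X ✓.
Found U = {78} with f^{-1}(U) = {x2} not in τ_X. Therefore f is NOT continuous.


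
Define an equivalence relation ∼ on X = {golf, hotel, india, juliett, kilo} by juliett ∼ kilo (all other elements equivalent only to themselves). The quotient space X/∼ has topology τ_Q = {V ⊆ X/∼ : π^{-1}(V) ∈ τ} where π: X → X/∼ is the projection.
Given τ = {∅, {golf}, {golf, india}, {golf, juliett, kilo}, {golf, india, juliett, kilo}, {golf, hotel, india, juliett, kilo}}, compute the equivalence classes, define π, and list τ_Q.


X/∼ = {[golf], [hotel], [india], [juliett=kilo]}; |τ_Q| = 6.

Equivalence classes: [golf], [hotel], [india], [juliett=kilo].
Quotient map π: X → X/∼ sends golf ↦ [golf], hotel ↦ [hotel], india ↦ [india], juliett ↦ [juliett=kilo], kilo ↦ [juliett=kilo].
For each subset V ⊆ X/∼, compute π^{-1}(V) ⊆ X and check whether π^{-1}(V) ∈ τ. V is open in τ_Q iff π^{-1}(V) ∈ τ.
  V = {}: π^{-1}(V) = ∅ ∈ τ ✓.
  V = {[golf]}: π^{-1}(V) = {golf} ∈ τ ✓.
  V = {[hotel]}: π^{-1}(V) = {hotel} ∉ τ ✗.
  V = {[golf], [hotel]}: π^{-1}(V) = {golf, hotel} ∉ τ ✗.
  V = {[india]}: π^{-1}(V) = {india} ∉ τ ✗.
  V = {[golf], [india]}: π^{-1}(V) = {golf, india} ∈ τ ✓.
  V = {[hotel], [india]}: π^{-1}(V) = {hotel, india} ∉ τ ✗.
  V = {[golf], [hotel], [india]}: π^{-1}(V) = {golf, hotel, india} ∉ τ ✗.
  V = {[juliett=kilo]}: π^{-1}(V) = {juliett, kilo} ∉ τ ✗.
  V = {[golf], [juliett=kilo]}: π^{-1}(V) = {golf, juliett, kilo} ∈ τ ✓.
  V = {[hotel], [juliett=kilo]}: π^{-1}(V) = {hotel, juliett, kilo} ∉ τ ✗.
  V = {[golf], [hotel], [juliett=kilo]}: π^{-1}(V) = {golf, hotel, juliett, kilo} ∉ τ ✗.
  V = {[india], [juliett=kilo]}: π^{-1}(V) = {india, juliett, kilo} ∉ τ ✗.
  V = {[golf], [india], [juliett=kilo]}: π^{-1}(V) = {golf, india, juliett, kilo} ∈ τ ✓.
  V = {[hotel], [india], [juliett=kilo]}: π^{-1}(V) = {hotel, india, juliett, kilo} ∉ τ ✗.
  V = {[golf], [hotel], [india], [juliett=kilo]}: π^{-1}(V) = {golf, hotel, india, juliett, kilo} ∈ τ ✓.
Open sets in the quotient: τ_Q = {{}, {[golf]}, {[golf], [india]}, {[golf], [juliett=kilo]}, {[golf], [india], [juliett=kilo]}, {[golf], [hotel], [india], [juliett=kilo]}} (6 elements).


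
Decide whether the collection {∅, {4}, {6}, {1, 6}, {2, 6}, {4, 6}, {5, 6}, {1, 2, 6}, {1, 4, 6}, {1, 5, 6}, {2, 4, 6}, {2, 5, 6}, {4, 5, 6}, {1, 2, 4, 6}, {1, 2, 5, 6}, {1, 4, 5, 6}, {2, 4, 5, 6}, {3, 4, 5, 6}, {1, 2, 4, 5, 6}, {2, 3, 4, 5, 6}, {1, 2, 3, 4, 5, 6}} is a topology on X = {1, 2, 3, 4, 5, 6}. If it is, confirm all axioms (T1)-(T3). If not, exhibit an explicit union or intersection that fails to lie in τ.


τ is NOT a topology on X.

Axiom (T1): ∅ ∈ τ? Yes; X ∈ τ? Yes.
Axiom (T2/T3): check pairwise unions and intersections of members of τ.
Counterexample for (T2): {1, 6} ∪ {3, 4, 5, 6} = {1, 3, 4, 5, 6} ∉ τ. Therefore τ is NOT a topology.


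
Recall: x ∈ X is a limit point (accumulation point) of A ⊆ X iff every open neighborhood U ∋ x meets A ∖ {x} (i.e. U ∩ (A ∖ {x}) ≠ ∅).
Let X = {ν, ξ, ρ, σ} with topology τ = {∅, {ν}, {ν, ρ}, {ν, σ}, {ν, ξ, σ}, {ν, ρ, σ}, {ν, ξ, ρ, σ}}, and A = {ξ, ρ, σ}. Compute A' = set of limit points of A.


A' = {ξ}

For each x ∈ X, list the open sets U ∈ τ with x ∈ U, then check whether U ∩ (A ∖ {x}) ≠ ∅ for every such U.
  x = ν: open {ν} ∋ x has {ν} ∩ (A ∖ {ν}) = ∅, so x is NOT a limit point.
  x = ξ: opens ∋ x are {ν, ξ, σ}, {ν, ξ, ρ, σ}; each meets A ∖ {ξ}, so x IS a limit point.
  x = ρ: open {ν, ρ} ∋ x has {ν, ρ} ∩ (A ∖ {ρ}) = ∅, so x is NOT a limit point.
  x = σ: open {ν, σ} ∋ x has {ν, σ} ∩ (A ∖ {σ}) = ∅, so x is NOT a limit point.
Collecting: A' = {ξ}.
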